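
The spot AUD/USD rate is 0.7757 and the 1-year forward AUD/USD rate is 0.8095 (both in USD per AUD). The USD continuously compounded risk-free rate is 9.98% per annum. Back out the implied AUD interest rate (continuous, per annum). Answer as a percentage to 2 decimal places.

5.71%

F = S·e^((r_USD − r_AUD)T) ⇒ r_AUD = r_USD − ln(F/S)/T
ln(0.8095/0.7757) = 0.042651; /(12/12) = 0.042651
r_AUD = 0.0998 − 0.042651 = 0.057149
r_AUD = 5.71%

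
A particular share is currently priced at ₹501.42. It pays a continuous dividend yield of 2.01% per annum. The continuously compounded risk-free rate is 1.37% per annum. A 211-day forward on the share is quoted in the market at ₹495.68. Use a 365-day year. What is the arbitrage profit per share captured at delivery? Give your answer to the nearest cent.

₹3.89 per share

Fair forward: F* = S·e^(carry·T), with carry = (r − q) = 0.0137 − 0.0201 = -0.0064
F* = 501.42 · e^(-0.0064 × 211/365) = 501.42 · e^-0.003700 = 501.42 × 0.996307 = ₹499.5683
Market ₹495.68 < fair ₹499.5683: forward underpriced → reverse cash-and-carry (short spot, go long the forward).
At maturity, profit = |F_mkt − F*| = |495.68 − 499.5683| = ₹3.89 per share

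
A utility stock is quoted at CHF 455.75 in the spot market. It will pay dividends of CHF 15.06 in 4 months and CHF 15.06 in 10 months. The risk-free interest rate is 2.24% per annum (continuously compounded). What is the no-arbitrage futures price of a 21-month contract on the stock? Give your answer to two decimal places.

CHF 443.05

PV(dividends) I = 15.06·e^(−0.0224·4/12) + 15.06·e^(−0.0224·10/12)
I = 14.9480 + 14.7815 = 29.7295
F = (S − I)·e^(rT) = (455.75 − 29.7295) · e^(0.0224·21/12)
= 426.0205 · e^0.039200 = 426.0205 × 1.039978 = CHF 443.05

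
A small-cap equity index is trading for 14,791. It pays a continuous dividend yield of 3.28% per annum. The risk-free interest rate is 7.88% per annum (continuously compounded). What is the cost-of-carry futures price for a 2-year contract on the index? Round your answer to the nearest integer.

16,216

F = S·e^((r − q)T) = 14791 · e^((0.0788 − 0.0328) × 2)
= 14791 · e^0.092000 = 14791 × 1.096365
F = 16,216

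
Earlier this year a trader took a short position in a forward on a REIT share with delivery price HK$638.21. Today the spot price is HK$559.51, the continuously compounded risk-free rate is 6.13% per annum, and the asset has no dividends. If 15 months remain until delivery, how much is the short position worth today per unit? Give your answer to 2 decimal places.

Current fair forward for the remaining 15 months: F = S·e^(r·T), r = 0.0613
F = 559.51 · e^(0.0613 × 15/12) = 559.51 × 1.079637 = 604.0677
Value of long forward = (F − K)·e^(−rT) = (604.0677 − 638.21) · e^(−0.0613·15/12)
= -34.1423 × 0.926237 = -31.62
Short position value = −(long value) = HK$31.62

HK$31.62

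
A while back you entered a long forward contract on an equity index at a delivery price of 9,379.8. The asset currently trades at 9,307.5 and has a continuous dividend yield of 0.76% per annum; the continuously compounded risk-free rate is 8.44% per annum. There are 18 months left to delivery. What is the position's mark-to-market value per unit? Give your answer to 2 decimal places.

937.59

Current fair forward for the remaining 18 months: F = S·e^((r − q)·T), (r − q) = 0.0844 − 0.0076 = 0.0768
F = 9307.5 · e^(0.0768 × 18/12) = 9307.5 × 1.12209783 = 10443.9256
Value of long forward = (F − K)·e^(−rT) = (10443.9256 − 9379.8) · e^(−0.0844·18/12)
= 1064.1256 × 0.88108604 = 937.59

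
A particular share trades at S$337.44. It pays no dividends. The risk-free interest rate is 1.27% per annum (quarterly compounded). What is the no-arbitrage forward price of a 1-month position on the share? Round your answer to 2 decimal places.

S$337.80

F = S · (1+r/4)^(4T)
= 337.44 × 1.001057
F = S$337.80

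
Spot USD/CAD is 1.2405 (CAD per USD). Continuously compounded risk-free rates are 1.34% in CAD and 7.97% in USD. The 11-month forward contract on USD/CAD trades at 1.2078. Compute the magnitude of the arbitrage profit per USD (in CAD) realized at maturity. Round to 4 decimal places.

0.0404 per USD (in CAD)

Fair forward: F* = S·e^(carry·T), with carry = (r_CAD − r_USD) = 0.0134 − 0.0797 = -0.0663
F* = 1.2405 · e^(-0.0663 × 11/12) = 1.2405 · e^-0.060775 = 1.2405 × 0.941035 = 1.1674
Market 1.2078 > fair 1.1674: forward overpriced → cash-and-carry (buy spot, short the forward).
At maturity, profit = |F_mkt − F*| = |1.2078 − 1.1674| = 0.0404 per USD (in CAD)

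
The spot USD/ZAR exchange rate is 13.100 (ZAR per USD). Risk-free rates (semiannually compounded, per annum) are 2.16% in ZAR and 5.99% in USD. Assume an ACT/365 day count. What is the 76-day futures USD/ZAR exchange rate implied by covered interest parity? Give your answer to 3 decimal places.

By covered interest parity, F = S · (1+r_ZAR/2)^(2T) / (1+r_USD/2)^(2T)
= 13.100 × 1.004483 / 1.012365 = 13.100 × 0.992214
F = 12.998 ZAR per USD

12.998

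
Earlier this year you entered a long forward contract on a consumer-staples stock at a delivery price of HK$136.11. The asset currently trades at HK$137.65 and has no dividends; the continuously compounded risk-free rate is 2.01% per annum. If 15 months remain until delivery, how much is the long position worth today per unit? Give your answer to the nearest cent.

Current fair forward for the remaining 15 months: F = S·e^(r·T), r = 0.0201
F = 137.65 · e^(0.0201 × 15/12) = 137.65 × 1.025443 = 141.1522
Value of long forward = (F − K)·e^(−rT) = (141.1522 − 136.11) · e^(−0.0201·15/12)
= 5.0422 × 0.975188 = 4.92

HK$4.92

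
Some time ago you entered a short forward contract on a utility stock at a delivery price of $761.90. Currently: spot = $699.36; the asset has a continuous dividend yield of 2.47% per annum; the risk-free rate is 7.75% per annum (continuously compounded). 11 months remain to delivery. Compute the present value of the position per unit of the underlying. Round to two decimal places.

$25.95

Current fair forward for the remaining 11 months: F = S·e^((r − q)·T), (r − q) = 0.0775 − 0.0247 = 0.0528
F = 699.36 · e^(0.0528 × 11/12) = 699.36 × 1.049590 = 734.0413
Value of long forward = (F − K)·e^(−rT) = (734.0413 − 761.90) · e^(−0.0775·11/12)
= -27.8587 × 0.931423 = -25.95
Short position value = −(long value) = $25.95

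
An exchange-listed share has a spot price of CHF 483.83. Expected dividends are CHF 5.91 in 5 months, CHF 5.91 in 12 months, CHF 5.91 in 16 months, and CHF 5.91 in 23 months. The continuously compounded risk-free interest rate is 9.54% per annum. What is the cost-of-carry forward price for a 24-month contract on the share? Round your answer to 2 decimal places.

CHF 559.91

PV(dividends) I = 5.91·e^(−0.0954·5/12) + 5.91·e^(−0.0954·12/12) + 5.91·e^(−0.0954·16/12) + 5.91·e^(−0.0954·23/12)
I = 5.6797 + 5.3722 + 5.2041 + 4.9224 = 21.1784
F = (S − I)·e^(rT) = (483.83 − 21.1784) · e^(0.0954·24/12)
= 462.6516 · e^0.190800 = 462.6516 × 1.210217 = CHF 559.91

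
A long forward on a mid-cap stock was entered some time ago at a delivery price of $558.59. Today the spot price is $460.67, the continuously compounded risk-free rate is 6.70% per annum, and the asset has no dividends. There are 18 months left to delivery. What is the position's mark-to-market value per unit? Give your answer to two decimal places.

-$44.51

Current fair forward for the remaining 18 months: F = S·e^(r·T), r = 0.0670
F = 460.67 · e^(0.0670 × 18/12) = 460.67 × 1.105724 = 509.3739
Value of long forward = (F − K)·e^(−rT) = (509.3739 − 558.59) · e^(−0.0670·18/12)
= -49.2161 × 0.904385 = -44.51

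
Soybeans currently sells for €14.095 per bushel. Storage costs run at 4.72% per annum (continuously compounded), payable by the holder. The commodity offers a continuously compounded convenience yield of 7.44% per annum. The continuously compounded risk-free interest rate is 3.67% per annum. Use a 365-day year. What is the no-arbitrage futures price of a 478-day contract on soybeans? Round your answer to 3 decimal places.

Net carry = r + u − y = 0.0367 + 0.0472 − 0.0744 = 0.0095
F = S·e^((r+u−y)T) = 14.095 · e^(0.0095 × 478/365) = 14.095 · e^0.012441
= 14.095 × 1.012519 = €14.271 per bushel

€14.271 per bushel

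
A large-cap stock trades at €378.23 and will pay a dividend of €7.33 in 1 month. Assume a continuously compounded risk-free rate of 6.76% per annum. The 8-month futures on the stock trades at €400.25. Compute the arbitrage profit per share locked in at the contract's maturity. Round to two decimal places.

€12.21 per share

PV(dividends) I = 7.33·e^(−0.0676·1/12) = 7.2888
Fair futures F* = (S − I)·e^(rT) = (378.23 − 7.2888)·e^0.045067 = 370.9412 × 1.046098 = 388.0408
Market €400.25 > fair 388.0408: forward overpriced → cash-and-carry (borrow at r, buy the stock and collect the dividends, short the forward).
Profit at T = |F_mkt − F*| = |400.25 − 388.0408| = €12.21 per share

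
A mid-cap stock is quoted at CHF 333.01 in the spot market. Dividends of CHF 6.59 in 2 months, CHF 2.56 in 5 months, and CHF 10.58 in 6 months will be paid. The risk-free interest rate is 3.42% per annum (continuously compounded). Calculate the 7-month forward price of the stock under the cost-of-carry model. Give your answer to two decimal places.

PV(dividends) I = 6.59·e^(−0.0342·2/12) + 2.56·e^(−0.0342·5/12) + 10.58·e^(−0.0342·6/12)
I = 6.5525 + 2.5238 + 10.4006 = 19.4769
F = (S − I)·e^(rT) = (333.01 − 19.4769) · e^(0.0342·7/12)
= 313.5331 · e^0.019950 = 313.5331 × 1.020150 = CHF 319.85

CHF 319.85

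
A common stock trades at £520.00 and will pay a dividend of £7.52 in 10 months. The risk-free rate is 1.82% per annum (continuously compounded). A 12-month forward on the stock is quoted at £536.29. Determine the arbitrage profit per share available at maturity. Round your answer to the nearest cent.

PV(dividends) I = 7.52·e^(−0.0182·10/12) = 7.4068
Fair forward F* = (S − I)·e^(rT) = (520.00 − 7.4068)·e^0.018200 = 512.5932 × 1.018367 = 522.0080
Market £536.29 > fair 522.0080: forward overpriced → cash-and-carry (borrow at r, buy the stock and collect the dividends, short the forward).
Profit at T = |F_mkt − F*| = |536.29 − 522.0080| = £14.28 per share

£14.28 per share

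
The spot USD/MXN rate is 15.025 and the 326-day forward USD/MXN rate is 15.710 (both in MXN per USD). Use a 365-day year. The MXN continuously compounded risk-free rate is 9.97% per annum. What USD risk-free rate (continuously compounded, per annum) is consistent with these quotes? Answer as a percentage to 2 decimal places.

4.98%

F = S·e^((r_MXN − r_USD)T) ⇒ r_USD = r_MXN − ln(F/S)/T
ln(15.710/15.025) = 0.044582; /(326/365) = 0.049915
r_USD = 0.0997 − 0.049915 = 0.049785
r_USD = 4.98%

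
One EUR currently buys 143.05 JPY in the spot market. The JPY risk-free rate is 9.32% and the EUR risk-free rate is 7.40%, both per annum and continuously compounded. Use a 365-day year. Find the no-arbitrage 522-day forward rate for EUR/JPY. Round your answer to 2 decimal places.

F = S·e^((r_JPY − r_EUR)T) = 143.05 · e^((0.0932 − 0.0740) × 522/365)
= 143.05 · e^0.027459 = 143.05 × 1.027839
F = 147.03 JPY per EUR

147.03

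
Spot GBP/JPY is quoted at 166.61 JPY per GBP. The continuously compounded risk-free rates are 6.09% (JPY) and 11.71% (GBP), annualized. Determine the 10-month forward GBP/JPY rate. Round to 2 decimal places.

F = S·e^((r_JPY − r_GBP)T) = 166.61 · e^((0.0609 − 0.1171) × 10/12)
= 166.61 · e^-0.046833 = 166.61 × 0.954247
F = 158.99 JPY per GBP

158.99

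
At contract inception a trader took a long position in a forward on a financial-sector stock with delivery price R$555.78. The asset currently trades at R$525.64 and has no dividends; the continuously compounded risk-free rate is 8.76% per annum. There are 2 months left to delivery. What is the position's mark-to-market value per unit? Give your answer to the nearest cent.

Current fair forward for the remaining 2 months: F = S·e^(r·T), r = 0.0876
F = 525.64 · e^(0.0876 × 2/12) = 525.64 × 1.014707 = 533.3706
Value of long forward = (F − K)·e^(−rT) = (533.3706 − 555.78) · e^(−0.0876·2/12)
= -22.4094 × 0.985506 = -22.08

-R$22.08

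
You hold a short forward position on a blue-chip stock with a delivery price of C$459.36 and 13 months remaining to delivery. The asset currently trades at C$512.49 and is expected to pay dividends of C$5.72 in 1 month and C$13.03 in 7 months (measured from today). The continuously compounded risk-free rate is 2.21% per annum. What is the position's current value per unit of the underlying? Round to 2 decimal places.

-C$45.42

PV(remaining dividends) I = 5.72·e^(−0.0221·1/12) + 13.03·e^(−0.0221·7/12) = 18.5726
Current forward F = (S − I)·e^(rT) = (512.49 − 18.5726)·e^(0.0221·13/12) = 493.9174 × 1.024231 = 505.8855
Value (long) = (F − K)·e^(−rT) = (505.8855 − 459.36) × 0.976343 = 45.4248
Short position value = −(long value) = -C$45.42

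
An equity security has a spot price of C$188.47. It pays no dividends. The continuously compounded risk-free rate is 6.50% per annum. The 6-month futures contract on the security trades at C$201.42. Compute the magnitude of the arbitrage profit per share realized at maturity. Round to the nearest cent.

C$6.72 per share

Fair futures: F* = S·e^(carry·T), with carry = r = 0.0650
F* = 188.47 · e^(0.0650 × 6/12) = 188.47 · e^0.032500 = 188.47 × 1.033034 = C$194.6959
Market C$201.42 > fair C$194.6959: forward overpriced → cash-and-carry (buy spot, short the forward).
At maturity, profit = |F_mkt − F*| = |201.42 − 194.6959| = C$6.72 per share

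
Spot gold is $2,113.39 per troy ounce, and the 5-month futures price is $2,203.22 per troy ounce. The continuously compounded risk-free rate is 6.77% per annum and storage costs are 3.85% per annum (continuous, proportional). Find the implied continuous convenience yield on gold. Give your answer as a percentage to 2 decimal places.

F = S·e^((r+u−y)T) ⇒ (r+u−y) = ln(F/S)/T
ln(2203.22/2113.39) = 0.041627; /T ⇒ 0.099905
y = r + u − ln(F/S)/T = 0.0677 + 0.0385 − 0.099905 = 0.006295
y = 0.63%

0.63%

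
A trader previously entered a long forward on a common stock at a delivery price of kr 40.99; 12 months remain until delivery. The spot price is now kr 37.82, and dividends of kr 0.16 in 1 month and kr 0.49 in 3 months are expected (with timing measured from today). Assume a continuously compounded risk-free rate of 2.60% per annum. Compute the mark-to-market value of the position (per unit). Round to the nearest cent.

PV(remaining dividends) I = 0.16·e^(−0.0260·1/12) + 0.49·e^(−0.0260·3/12) = 0.6465
Current forward F = (S − I)·e^(rT) = (37.82 − 0.6465)·e^(0.0260·12/12) = 37.1735 × 1.026341 = 38.1527
Value (long) = (F − K)·e^(−rT) = (38.1527 − 40.99) × 0.974335 = -2.7645
Value = -kr 2.76

-kr 2.76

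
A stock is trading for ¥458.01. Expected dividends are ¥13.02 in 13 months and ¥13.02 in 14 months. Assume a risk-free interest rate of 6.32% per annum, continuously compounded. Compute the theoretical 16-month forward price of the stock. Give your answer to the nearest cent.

¥471.89

PV(dividends) I = 13.02·e^(−0.0632·13/12) + 13.02·e^(−0.0632·14/12)
I = 12.1584 + 12.0945 = 24.2529
F = (S − I)·e^(rT) = (458.01 − 24.2529) · e^(0.0632·16/12)
= 433.7571 · e^0.084267 = 433.7571 × 1.087919 = ¥471.89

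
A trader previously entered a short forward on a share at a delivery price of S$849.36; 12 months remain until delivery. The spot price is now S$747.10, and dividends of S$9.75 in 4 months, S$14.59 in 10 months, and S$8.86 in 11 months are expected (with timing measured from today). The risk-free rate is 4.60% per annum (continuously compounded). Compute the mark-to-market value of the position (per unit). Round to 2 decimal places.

PV(remaining dividends) I = 9.75·e^(−0.0460·4/12) + 14.59·e^(−0.0460·10/12) + 8.86·e^(−0.0460·11/12) = 32.1371
Current forward F = (S − I)·e^(rT) = (747.10 − 32.1371)·e^(0.0460·12/12) = 714.9629 × 1.047074 = 748.6191
Value (long) = (F − K)·e^(−rT) = (748.6191 − 849.36) × 0.955042 = -96.2118
Short position value = −(long value) = S$96.21

S$96.21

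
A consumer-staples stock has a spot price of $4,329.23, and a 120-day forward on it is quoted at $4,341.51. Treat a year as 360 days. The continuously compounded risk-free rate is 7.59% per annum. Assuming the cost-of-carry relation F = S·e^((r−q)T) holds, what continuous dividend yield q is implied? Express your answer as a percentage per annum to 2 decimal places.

From F = S·e^((r−q)T): (r − q) = ln(F/S)/T
ln(4341.51/4329.23) = ln(1.002837) = 0.002833
(r − q) = 0.002833 / (120/360) = 0.008499
q = r − ln(F/S)/T = 0.0759 − 0.008499 = 0.067401
q = 6.74%

6.74%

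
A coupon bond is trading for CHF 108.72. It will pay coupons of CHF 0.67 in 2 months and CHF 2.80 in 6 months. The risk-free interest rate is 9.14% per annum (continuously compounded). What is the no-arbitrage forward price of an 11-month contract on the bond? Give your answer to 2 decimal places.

PV(coupons) I = 0.67·e^(−0.0914·2/12) + 2.80·e^(−0.0914·6/12)
I = 0.6599 + 2.6749 = 3.3348
F = (S − I)·e^(rT) = (108.72 − 3.3348) · e^(0.0914·11/12)
= 105.3852 · e^0.083783 = 105.3852 × 1.087393 = CHF 114.60

CHF 114.60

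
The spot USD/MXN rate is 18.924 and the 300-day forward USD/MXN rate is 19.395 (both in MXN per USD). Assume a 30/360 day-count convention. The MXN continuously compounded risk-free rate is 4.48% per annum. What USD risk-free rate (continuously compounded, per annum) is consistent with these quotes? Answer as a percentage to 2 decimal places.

F = S·e^((r_MXN − r_USD)T) ⇒ r_USD = r_MXN − ln(F/S)/T
ln(19.395/18.924) = 0.024584; /(300/360) = 0.029501
r_USD = 0.0448 − 0.029501 = 0.015299
r_USD = 1.53%

1.53%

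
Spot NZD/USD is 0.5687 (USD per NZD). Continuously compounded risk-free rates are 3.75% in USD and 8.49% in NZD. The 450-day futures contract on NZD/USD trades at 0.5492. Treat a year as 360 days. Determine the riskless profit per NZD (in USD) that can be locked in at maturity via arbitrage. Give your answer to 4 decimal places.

Fair futures: F* = S·e^(carry·T), with carry = (r_USD − r_NZD) = 0.0375 − 0.0849 = -0.0474
F* = 0.5687 · e^(-0.0474 × 450/360) = 0.5687 · e^-0.059250 = 0.5687 × 0.942471 = 0.5360
Market 0.5492 > fair 0.5360: forward overpriced → cash-and-carry (buy spot, short the forward).
At maturity, profit = |F_mkt − F*| = |0.5492 − 0.5360| = 0.0132 per NZD (in USD)

0.0132 per NZD (in USD)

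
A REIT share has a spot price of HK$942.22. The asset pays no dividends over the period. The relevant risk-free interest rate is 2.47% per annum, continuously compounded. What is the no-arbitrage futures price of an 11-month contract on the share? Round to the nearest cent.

HK$963.80

F = S·e^(rT) = 942.22 · e^(0.0247 × 11/12)
= 942.22 · e^0.022642 = 942.22 × 1.022900
F = HK$963.80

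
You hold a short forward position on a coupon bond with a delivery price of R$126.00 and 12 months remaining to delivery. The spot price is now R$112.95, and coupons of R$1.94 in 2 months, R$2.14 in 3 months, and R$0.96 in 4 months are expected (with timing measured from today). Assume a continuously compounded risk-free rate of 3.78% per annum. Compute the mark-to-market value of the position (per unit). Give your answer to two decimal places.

PV(remaining coupons) I = 1.94·e^(−0.0378·2/12) + 2.14·e^(−0.0378·3/12) + 0.96·e^(−0.0378·4/12) = 4.9957
Current forward F = (S − I)·e^(rT) = (112.95 − 4.9957)·e^(0.0378·12/12) = 107.9543 × 1.038524 = 112.1131
Value (long) = (F − K)·e^(−rT) = (112.1131 − 126.00) × 0.962906 = -13.3718
Short position value = −(long value) = R$13.37

R$13.37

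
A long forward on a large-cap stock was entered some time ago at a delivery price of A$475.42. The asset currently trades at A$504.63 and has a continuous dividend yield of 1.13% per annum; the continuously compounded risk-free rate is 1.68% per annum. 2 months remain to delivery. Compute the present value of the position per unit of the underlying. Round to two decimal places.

A$29.59

Current fair forward for the remaining 2 months: F = S·e^((r − q)·T), (r − q) = 0.0168 − 0.0113 = 0.0055
F = 504.63 · e^(0.0055 × 2/12) = 504.63 × 1.000917 = 505.0927
Value of long forward = (F − K)·e^(−rT) = (505.0927 − 475.42) · e^(−0.0168·2/12)
= 29.6727 × 0.997204 = 29.59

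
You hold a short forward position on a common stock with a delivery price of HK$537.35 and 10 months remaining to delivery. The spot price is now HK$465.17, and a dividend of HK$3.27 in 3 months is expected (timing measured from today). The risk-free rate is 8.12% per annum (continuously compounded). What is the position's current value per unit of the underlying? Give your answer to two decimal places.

HK$40.23

PV(remaining dividends) I = 3.27·e^(−0.0812·3/12) = 3.2043
Current forward F = (S − I)·e^(rT) = (465.17 − 3.2043)·e^(0.0812·10/12) = 461.9657 × 1.070009 = 494.3075
Value (long) = (F − K)·e^(−rT) = (494.3075 − 537.35) × 0.934572 = -40.2263
Short position value = −(long value) = HK$40.23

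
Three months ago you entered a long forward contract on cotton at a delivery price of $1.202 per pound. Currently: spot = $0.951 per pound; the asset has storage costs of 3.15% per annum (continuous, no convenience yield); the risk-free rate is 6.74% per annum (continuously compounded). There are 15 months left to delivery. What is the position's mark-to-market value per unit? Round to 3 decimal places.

-$0.116 per pound

Current fair forward for the remaining 15 months: F = S·e^((r + u)·T), (r + u) = 0.0674 + 0.0315 = 0.0989
F = 0.951 · e^(0.0989 × 15/12) = 0.951 × 1.131591 = 1.0761
Value of long forward = (F − K)·e^(−rT) = (1.0761 − 1.202) · e^(−0.0674·15/12)
= -0.1259 × 0.919201 = -0.116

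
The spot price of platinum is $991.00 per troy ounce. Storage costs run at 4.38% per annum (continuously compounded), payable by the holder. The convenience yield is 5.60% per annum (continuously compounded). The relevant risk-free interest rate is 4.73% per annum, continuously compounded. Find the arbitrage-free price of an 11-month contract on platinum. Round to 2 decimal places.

$1,023.40 per troy ounce

Net carry = r + u − y = 0.0473 + 0.0438 − 0.0560 = 0.0351
F = S·e^((r+u−y)T) = 991.00 · e^(0.0351 × 11/12) = 991.00 · e^0.032175
= 991.00 × 1.032698 = $1,023.40 per troy ounce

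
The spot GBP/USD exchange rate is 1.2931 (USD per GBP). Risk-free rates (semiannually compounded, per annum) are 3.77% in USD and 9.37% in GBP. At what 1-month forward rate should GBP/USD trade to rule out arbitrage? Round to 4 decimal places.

By covered interest parity, F = S · (1+r_USD/2)^(2T) / (1+r_GBP/2)^(2T)
= 1.2931 × 1.003117 / 1.007660 = 1.2931 × 0.995492
F = 1.2873 USD per GBP

1.2873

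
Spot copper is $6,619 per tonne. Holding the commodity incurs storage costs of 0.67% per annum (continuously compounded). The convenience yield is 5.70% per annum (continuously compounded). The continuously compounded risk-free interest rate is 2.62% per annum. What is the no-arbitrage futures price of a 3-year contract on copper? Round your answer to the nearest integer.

$6,157 per tonne

Net carry = r + u − y = 0.0262 + 0.0067 − 0.0570 = -0.0241
F = S·e^((r+u−y)T) = 6619 · e^(-0.0241 × 3) = 6619 · e^-0.072300
= 6619 × 0.930252 = $6,157 per tonne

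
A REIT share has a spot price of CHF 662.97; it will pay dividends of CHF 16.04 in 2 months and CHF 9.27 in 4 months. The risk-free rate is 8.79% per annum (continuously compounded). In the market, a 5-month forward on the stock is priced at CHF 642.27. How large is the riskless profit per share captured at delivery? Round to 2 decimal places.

PV(dividends) I = 16.04·e^(−0.0879·2/12) + 9.27·e^(−0.0879·4/12) = 24.8091
Fair forward F* = (S − I)·e^(rT) = (662.97 − 24.8091)·e^0.036625 = 638.1609 × 1.037304 = 661.9669
Market CHF 642.27 < fair 661.9669: forward underpriced → reverse cash-and-carry (short the stock, invest proceeds at r, pay the dividends, go long the forward).
Profit at T = |F_mkt − F*| = |642.27 − 661.9669| = CHF 19.70 per share

CHF 19.70 per share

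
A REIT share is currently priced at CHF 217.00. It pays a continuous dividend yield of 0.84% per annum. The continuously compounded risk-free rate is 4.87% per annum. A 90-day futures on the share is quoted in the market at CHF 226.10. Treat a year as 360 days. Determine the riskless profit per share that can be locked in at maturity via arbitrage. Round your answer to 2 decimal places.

Fair futures: F* = S·e^(carry·T), with carry = (r − q) = 0.0487 − 0.0084 = 0.0403
F* = 217.00 · e^(0.0403 × 90/360) = 217.00 · e^0.010075 = 217.00 × 1.010126 = CHF 219.1973
Market CHF 226.10 > fair CHF 219.1973: forward overpriced → cash-and-carry (buy spot, short the forward).
At maturity, profit = |F_mkt − F*| = |226.10 − 219.1973| = CHF 6.90 per share

CHF 6.90 per share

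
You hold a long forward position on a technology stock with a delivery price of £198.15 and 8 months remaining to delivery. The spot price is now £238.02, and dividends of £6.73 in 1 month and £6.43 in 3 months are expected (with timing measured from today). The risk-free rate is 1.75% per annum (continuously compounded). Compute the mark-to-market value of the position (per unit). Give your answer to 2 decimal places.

PV(remaining dividends) I = 6.73·e^(−0.0175·1/12) + 6.43·e^(−0.0175·3/12) = 13.1221
Current forward F = (S − I)·e^(rT) = (238.02 − 13.1221)·e^(0.0175·8/12) = 224.8979 × 1.011735 = 227.5371
Value (long) = (F − K)·e^(−rT) = (227.5371 − 198.15) × 0.988401 = 29.0462
Value = £29.05

£29.05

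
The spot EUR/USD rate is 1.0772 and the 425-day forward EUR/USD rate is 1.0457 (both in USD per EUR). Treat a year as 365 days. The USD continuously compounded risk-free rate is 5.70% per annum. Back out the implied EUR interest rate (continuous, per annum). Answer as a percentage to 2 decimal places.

F = S·e^((r_USD − r_EUR)T) ⇒ r_EUR = r_USD − ln(F/S)/T
ln(1.0457/1.0772) = -0.029679; /(425/365) = -0.025489
r_EUR = 0.0570 + 0.025489 = 0.082489
r_EUR = 8.25%

8.25%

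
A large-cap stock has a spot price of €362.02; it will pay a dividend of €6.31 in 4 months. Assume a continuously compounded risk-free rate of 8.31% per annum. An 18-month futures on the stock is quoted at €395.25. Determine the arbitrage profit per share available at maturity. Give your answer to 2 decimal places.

€7.88 per share

PV(dividends) I = 6.31·e^(−0.0831·4/12) = 6.1376
Fair futures F* = (S − I)·e^(rT) = (362.02 − 6.1376)·e^0.124650 = 355.8824 × 1.132752 = 403.1265
Market €395.25 < fair 403.1265: forward underpriced → reverse cash-and-carry (short the stock, invest proceeds at r, pay the dividends, go long the forward).
Profit at T = |F_mkt − F*| = |395.25 − 403.1265| = €7.88 per share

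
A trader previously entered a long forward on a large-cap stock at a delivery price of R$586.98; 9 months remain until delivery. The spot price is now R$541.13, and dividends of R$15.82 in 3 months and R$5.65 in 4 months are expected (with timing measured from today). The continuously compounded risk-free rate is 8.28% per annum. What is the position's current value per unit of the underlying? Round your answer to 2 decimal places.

PV(remaining dividends) I = 15.82·e^(−0.0828·3/12) + 5.65·e^(−0.0828·4/12) = 20.9921
Current forward F = (S − I)·e^(rT) = (541.13 − 20.9921)·e^(0.0828·9/12) = 520.1379 × 1.064069 = 553.4626
Value (long) = (F − K)·e^(−rT) = (553.4626 − 586.98) × 0.939789 = -31.4993
Value = -R$31.50

-R$31.50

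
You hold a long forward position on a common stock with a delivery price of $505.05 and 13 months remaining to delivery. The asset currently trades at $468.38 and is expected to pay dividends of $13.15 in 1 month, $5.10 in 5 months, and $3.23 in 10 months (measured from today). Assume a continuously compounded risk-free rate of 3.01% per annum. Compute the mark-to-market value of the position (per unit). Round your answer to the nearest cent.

PV(remaining dividends) I = 13.15·e^(−0.0301·1/12) + 5.10·e^(−0.0301·5/12) + 3.23·e^(−0.0301·10/12) = 21.3035
Current forward F = (S − I)·e^(rT) = (468.38 − 21.3035)·e^(0.0301·13/12) = 447.0765 × 1.033146 = 461.8953
Value (long) = (F − K)·e^(−rT) = (461.8953 − 505.05) × 0.967918 = -41.7702
Value = -$41.77

-$41.77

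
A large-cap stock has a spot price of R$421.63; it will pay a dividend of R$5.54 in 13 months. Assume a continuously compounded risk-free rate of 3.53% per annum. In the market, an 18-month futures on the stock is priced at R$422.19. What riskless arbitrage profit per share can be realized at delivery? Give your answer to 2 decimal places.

R$16.74 per share

PV(dividends) I = 5.54·e^(−0.0353·13/12) = 5.3321
Fair futures F* = (S − I)·e^(rT) = (421.63 − 5.3321)·e^0.052950 = 416.2979 × 1.054377 = 438.9349
Market R$422.19 < fair 438.9349: forward underpriced → reverse cash-and-carry (short the stock, invest proceeds at r, pay the dividends, go long the forward).
Profit at T = |F_mkt − F*| = |422.19 − 438.9349| = R$16.74 per share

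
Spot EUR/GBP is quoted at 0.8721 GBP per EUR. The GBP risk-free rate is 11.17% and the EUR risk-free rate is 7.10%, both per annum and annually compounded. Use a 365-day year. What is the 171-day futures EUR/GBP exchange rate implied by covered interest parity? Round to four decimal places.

0.8875

By covered interest parity, F = S · (1+r_GBP)^T / (1+r_EUR)^T
= 0.8721 × 1.050860 / 1.032657 = 0.8721 × 1.017627
F = 0.8875 GBP per EUR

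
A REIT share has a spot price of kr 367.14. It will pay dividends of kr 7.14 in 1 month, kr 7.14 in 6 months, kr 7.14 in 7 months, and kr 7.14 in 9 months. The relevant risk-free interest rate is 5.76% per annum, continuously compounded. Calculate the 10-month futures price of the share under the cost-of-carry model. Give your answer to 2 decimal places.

PV(dividends) I = 7.14·e^(−0.0576·1/12) + 7.14·e^(−0.0576·6/12) + 7.14·e^(−0.0576·7/12) + 7.14·e^(−0.0576·9/12)
I = 7.1058 + 6.9373 + 6.9041 + 6.8381 = 27.7853
F = (S − I)·e^(rT) = (367.14 − 27.7853) · e^(0.0576·10/12)
= 339.3547 · e^0.048000 = 339.3547 × 1.049171 = kr 356.04

kr 356.04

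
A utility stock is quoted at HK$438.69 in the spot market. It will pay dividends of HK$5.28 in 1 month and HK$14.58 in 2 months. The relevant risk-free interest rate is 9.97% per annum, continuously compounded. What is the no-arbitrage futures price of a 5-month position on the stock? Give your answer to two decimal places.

PV(dividends) I = 5.28·e^(−0.0997·1/12) + 14.58·e^(−0.0997·2/12)
I = 5.2363 + 14.3397 = 19.5760
F = (S − I)·e^(rT) = (438.69 − 19.5760) · e^(0.0997·5/12)
= 419.1140 · e^0.041542 = 419.1140 × 1.042417 = HK$436.89

HK$436.89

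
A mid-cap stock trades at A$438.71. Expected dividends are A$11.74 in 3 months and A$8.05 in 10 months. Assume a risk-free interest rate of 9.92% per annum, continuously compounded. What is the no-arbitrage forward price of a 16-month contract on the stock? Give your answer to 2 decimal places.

A$479.22

PV(dividends) I = 11.74·e^(−0.0992·3/12) + 8.05·e^(−0.0992·10/12)
I = 11.4524 + 7.4113 = 18.8637
F = (S − I)·e^(rT) = (438.71 − 18.8637) · e^(0.0992·16/12)
= 419.8463 · e^0.132267 = 419.8463 × 1.141413 = A$479.22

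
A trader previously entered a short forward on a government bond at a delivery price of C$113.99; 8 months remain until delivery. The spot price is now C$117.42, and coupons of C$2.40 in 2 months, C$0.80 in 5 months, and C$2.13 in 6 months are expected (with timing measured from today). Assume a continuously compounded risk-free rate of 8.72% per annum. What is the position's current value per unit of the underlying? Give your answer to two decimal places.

-C$4.69

PV(remaining coupons) I = 2.40·e^(−0.0872·2/12) + 0.80·e^(−0.0872·5/12) + 2.13·e^(−0.0872·6/12) = 5.1760
Current forward F = (S − I)·e^(rT) = (117.42 − 5.1760)·e^(0.0872·8/12) = 112.2440 × 1.059856 = 118.9625
Value (long) = (F − K)·e^(−rT) = (118.9625 − 113.99) × 0.943524 = 4.6917
Short position value = −(long value) = -C$4.69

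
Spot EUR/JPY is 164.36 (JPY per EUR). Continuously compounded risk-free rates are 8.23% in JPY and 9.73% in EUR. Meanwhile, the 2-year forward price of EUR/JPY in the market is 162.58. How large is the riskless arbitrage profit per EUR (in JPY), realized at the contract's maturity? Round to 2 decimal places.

3.08 per EUR (in JPY)

Fair forward: F* = S·e^(carry·T), with carry = (r_JPY − r_EUR) = 0.0823 − 0.0973 = -0.0150
F* = 164.36 · e^(-0.0150 × 2) = 164.36 · e^-0.030000 = 164.36 × 0.970446 = 159.5025
Market 162.58 > fair 159.5025: forward overpriced → cash-and-carry (buy spot, short the forward).
At maturity, profit = |F_mkt − F*| = |162.58 − 159.5025| = 3.08 per EUR (in JPY)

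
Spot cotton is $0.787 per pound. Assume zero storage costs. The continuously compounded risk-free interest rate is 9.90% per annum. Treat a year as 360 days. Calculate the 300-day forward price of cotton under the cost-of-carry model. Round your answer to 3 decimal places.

$0.855 per pound

F = S·e^(rT) = 0.787 · e^(0.0990 × 300/360) = 0.787 · e^0.082500
= 0.787 × 1.085999 = $0.855 per pound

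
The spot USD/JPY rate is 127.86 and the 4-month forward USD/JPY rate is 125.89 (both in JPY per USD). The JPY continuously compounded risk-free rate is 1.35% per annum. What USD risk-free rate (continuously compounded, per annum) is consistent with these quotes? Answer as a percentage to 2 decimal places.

6.01%

F = S·e^((r_JPY − r_USD)T) ⇒ r_USD = r_JPY − ln(F/S)/T
ln(125.89/127.86) = -0.015527; /(4/12) = -0.046581
r_USD = 0.0135 + 0.046581 = 0.060081
r_USD = 6.01%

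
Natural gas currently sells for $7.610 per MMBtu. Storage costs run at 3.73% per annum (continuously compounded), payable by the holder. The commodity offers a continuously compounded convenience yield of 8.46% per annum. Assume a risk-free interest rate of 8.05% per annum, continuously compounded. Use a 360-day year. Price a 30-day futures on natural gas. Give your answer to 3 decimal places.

Net carry = r + u − y = 0.0805 + 0.0373 − 0.0846 = 0.0332
F = S·e^((r+u−y)T) = 7.610 · e^(0.0332 × 30/360) = 7.610 · e^0.002767
= 7.610 × 1.002771 = $7.631 per MMBtu

$7.631 per MMBtu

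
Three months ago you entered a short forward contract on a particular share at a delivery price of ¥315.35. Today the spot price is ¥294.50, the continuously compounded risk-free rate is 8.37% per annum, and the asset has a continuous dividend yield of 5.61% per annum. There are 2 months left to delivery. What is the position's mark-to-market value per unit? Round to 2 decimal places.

¥19.22

Current fair forward for the remaining 2 months: F = S·e^((r − q)·T), (r − q) = 0.0837 − 0.0561 = 0.0276
F = 294.50 · e^(0.0276 × 2/12) = 294.50 × 1.004611 = 295.8579
Value of long forward = (F − K)·e^(−rT) = (295.8579 − 315.35) · e^(−0.0837·2/12)
= -19.4921 × 0.986147 = -19.22
Short position value = −(long value) = ¥19.22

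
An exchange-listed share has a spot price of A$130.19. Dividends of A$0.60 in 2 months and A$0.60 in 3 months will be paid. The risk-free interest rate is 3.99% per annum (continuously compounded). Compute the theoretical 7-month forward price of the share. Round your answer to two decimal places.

A$132.04

PV(dividends) I = 0.60·e^(−0.0399·2/12) + 0.60·e^(−0.0399·3/12)
I = 0.5960 + 0.5940 = 1.1900
F = (S − I)·e^(rT) = (130.19 − 1.1900) · e^(0.0399·7/12)
= 129.0000 · e^0.023275 = 129.0000 × 1.023548 = A$132.04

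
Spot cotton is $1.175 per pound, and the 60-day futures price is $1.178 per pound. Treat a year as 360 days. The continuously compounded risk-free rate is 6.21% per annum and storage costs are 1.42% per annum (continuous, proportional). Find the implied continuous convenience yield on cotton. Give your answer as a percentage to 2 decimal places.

6.10%

F = S·e^((r+u−y)T) ⇒ (r+u−y) = ln(F/S)/T
ln(1.178/1.175) = 0.002550; /T ⇒ 0.015300
y = r + u − ln(F/S)/T = 0.0621 + 0.0142 − 0.015300 = 0.061000
y = 6.10%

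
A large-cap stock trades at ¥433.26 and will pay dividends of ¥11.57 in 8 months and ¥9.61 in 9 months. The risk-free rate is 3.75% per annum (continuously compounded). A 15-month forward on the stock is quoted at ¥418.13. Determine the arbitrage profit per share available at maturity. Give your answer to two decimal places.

¥14.30 per share

PV(dividends) I = 11.57·e^(−0.0375·8/12) + 9.61·e^(−0.0375·9/12) = 20.6278
Fair forward F* = (S − I)·e^(rT) = (433.26 − 20.6278)·e^0.046875 = 412.6322 × 1.047991 = 432.4348
Market ¥418.13 < fair 432.4348: forward underpriced → reverse cash-and-carry (short the stock, invest proceeds at r, pay the dividends, go long the forward).
Profit at T = |F_mkt − F*| = |418.13 − 432.4348| = ¥14.30 per share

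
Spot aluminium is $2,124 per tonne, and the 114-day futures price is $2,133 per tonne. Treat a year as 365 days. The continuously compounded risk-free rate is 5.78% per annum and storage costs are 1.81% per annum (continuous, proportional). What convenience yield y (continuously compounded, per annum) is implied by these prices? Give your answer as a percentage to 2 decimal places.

6.24%

F = S·e^((r+u−y)T) ⇒ (r+u−y) = ln(F/S)/T
ln(2133/2124) = 0.004228; /T ⇒ 0.013537
y = r + u − ln(F/S)/T = 0.0578 + 0.0181 − 0.013537 = 0.062363
y = 6.24%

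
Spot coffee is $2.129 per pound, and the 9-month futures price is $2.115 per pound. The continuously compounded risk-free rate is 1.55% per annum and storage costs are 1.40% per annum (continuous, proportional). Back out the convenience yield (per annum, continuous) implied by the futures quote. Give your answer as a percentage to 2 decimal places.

3.83%

F = S·e^((r+u−y)T) ⇒ (r+u−y) = ln(F/S)/T
ln(2.115/2.129) = -0.006598; /T ⇒ -0.008797
y = r + u − ln(F/S)/T = 0.0155 + 0.0140 + 0.008797 = 0.038297
y = 3.83%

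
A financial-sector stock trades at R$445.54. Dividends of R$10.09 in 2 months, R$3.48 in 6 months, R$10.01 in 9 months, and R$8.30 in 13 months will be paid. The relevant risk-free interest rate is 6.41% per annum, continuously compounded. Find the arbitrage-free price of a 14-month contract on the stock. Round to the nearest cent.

PV(dividends) I = 10.09·e^(−0.0641·2/12) + 3.48·e^(−0.0641·6/12) + 10.01·e^(−0.0641·9/12) + 8.30·e^(−0.0641·13/12)
I = 9.9828 + 3.3702 + 9.5402 + 7.7432 = 30.6364
F = (S − I)·e^(rT) = (445.54 − 30.6364) · e^(0.0641·14/12)
= 414.9036 · e^0.074783 = 414.9036 × 1.077650 = R$447.12

R$447.12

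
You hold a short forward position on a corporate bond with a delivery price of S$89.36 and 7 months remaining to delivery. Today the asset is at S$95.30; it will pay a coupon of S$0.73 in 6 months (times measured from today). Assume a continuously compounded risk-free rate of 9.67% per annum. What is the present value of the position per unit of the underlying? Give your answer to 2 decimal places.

-S$10.15

PV(remaining coupons) I = 0.73·e^(−0.0967·6/12) = 0.6955
Current forward F = (S − I)·e^(rT) = (95.30 − 0.6955)·e^(0.0967·7/12) = 94.6045 × 1.058030 = 100.0944
Value (long) = (F − K)·e^(−rT) = (100.0944 − 89.36) × 0.945153 = 10.1457
Short position value = −(long value) = -S$10.15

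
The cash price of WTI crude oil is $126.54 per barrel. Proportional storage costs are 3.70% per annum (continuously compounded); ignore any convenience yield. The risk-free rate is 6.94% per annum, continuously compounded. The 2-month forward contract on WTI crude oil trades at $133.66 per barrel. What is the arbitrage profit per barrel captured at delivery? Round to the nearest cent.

$4.86 per barrel

Fair forward: F* = S·e^(carry·T), with carry = (r + u) = 0.0694 + 0.0370 = 0.1064
F* = 126.54 · e^(0.1064 × 2/12) = 126.54 · e^0.017733 = 126.54 × 1.017891 = $128.8039
Market $133.66 > fair $128.8039: forward overpriced → cash-and-carry (buy spot, short the forward).
At maturity, profit = |F_mkt − F*| = |133.66 − 128.8039| = $4.86 per barrel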